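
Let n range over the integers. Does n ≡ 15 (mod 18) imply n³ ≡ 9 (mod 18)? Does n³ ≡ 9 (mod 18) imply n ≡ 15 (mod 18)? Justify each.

Forward direction. Suppose n ≡ 15 (mod 18). Write n = 18j + 15. Then (18j + 15)³ = 5832j³ + 14580j² + 12150j + 3375 = 18(324j³ + 810j² + 675j + 187) + 9, so n³ ≡ 9 (mod 18).

Converse. This fails: take n = 3. Then 3³ = 27 ≡ 9 (mod 18), yet 3 ≡ 3 (mod 18), not 15.

The forward direction holds; the converse fails.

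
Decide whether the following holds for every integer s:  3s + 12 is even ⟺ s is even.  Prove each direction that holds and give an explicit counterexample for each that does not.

(→) Suppose 3s + 12 is even. Since 3 is odd, 3s and s have the same parity, so 3s + 12 ≡ s + 12 (mod 2). As 12 is even, 3s + 12 is even exactly when s is even. Thus s is even.

(←) Conversely, suppose s is even; write s = 2j. Then 3s + 12 = 3·(2j) + 12 = 2·3j + 12, which is even.

Both directions hold.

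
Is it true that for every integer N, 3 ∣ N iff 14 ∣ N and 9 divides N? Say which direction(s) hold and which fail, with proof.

Only the reverse direction holds.

(⇒) This fails: take N = 3. Certainly 3 ∣ 3, but 14 ∤ 3.

(⇐) Suppose 14 ∣ N and 9 ∣ N. Any common multiple of 14 and 9 is a multiple of their lcm; here gcd(14, 9) = 1, so lcm(14, 9) = 14·9 = 126, so 126 ∣ N. Since 3 ∣ 126, it follows that 3 ∣ N.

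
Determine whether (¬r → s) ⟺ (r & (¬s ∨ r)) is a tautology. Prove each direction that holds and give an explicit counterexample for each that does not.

(⇒) This fails. Under r = F, s = T, the left side is true but the right side is false.

(⇐) Assume the antecedent. If r is true, ¬r → s reduces to true regardless of the other variables. If r is false, the antecedent cannot hold. Either way ¬r → s holds.

Not equivalent: only (⇐) holds.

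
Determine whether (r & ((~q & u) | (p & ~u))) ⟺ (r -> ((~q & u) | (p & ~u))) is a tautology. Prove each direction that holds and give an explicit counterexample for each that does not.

The forward direction holds; the converse fails.

(←) This fails. Under q = F, r = F, p = F, u = F, the left side is false but the right side is true.

(→) Assume the antecedent. If u is true, the antecedent forces (q = F, r = T, p = F, u = T) or (q = F, r = T, p = T, u = T), and r -> ((~q & u) | (p & ~u)) holds there. If u is false, the antecedent forces (q = F, r = T, p = T, u = F) or (q = T, r = T, p = T, u = F), and r -> ((~q & u) | (p & ~u)) holds there. Either way r -> ((~q & u) | (p & ~u)) holds.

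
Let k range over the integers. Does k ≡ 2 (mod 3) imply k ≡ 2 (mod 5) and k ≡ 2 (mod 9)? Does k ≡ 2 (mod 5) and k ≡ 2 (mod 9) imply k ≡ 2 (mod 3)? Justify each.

Not equivalent: only (⇐) holds.

(⟸) If k ≡ 2 (mod 5) and k ≡ 2 (mod 9), then by the Chinese remainder theorem k ≡ 2 (mod 45). Since 2 ≡ 2 (mod 3) and 3 ∣ 45, we get k ≡ 2 (mod 3).

(⟹) This fails: k = 32 gives 32 ≡ 2 (mod 3) but 32 ≡ 5 (mod 9), so the conjunction on the right does not hold.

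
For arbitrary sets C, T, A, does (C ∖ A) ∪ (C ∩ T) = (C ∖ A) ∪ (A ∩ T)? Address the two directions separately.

Reverse inclusion. This inclusion fails. Take C = ∅, T = {1}, A = {1}; then 1 ∈ (C ∖ A) ∪ (A ∩ T) but 1 ∉ (C ∖ A) ∪ (C ∩ T).

Forward inclusion. Let x ∈ (C ∖ A) ∪ (C ∩ T). Then either x ∈ C and x ∉ T, A; or x ∈ C ∩ T and x ∉ A; or x ∈ C ∩ T ∩ A. In each case x ∈ (C ∖ A) ∪ (A ∩ T), so (C ∖ A) ∪ (C ∩ T) ⊆ (C ∖ A) ∪ (A ∩ T).

The sets are not equal: only the forward inclusion holds.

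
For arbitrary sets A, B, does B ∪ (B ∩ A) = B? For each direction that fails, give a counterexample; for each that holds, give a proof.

(⊆) Let x ∈ B ∪ (B ∩ A). Then either x ∈ B and x ∉ A; or x ∈ A ∩ B. In each case x ∈ B, so B ∪ (B ∩ A) ⊆ B.

(⊇) Let x ∈ B. Then either x ∈ B and x ∉ A; or x ∈ A ∩ B. In each case x ∈ B ∪ (B ∩ A), so B ⊆ B ∪ (B ∩ A).

Both inclusions hold; the sets are equal.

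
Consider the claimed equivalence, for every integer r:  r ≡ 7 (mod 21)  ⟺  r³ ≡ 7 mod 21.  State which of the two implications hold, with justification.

Equivalent; both directions hold.

(⇐) Suppose r³ ≡ 7 (mod 21). The only residue r in {0, …, 20} with r³ ≡ 7 (mod 21) is r = 7, so r ≡ 7 (mod 21).

(⇒) Suppose r ≡ 7 (mod 21). Write r = 21j + 7. Then (21j + 7)³ = 9261j³ + 9261j² + 3087j + 343 = 21(441j³ + 441j² + 147j + 16) + 7, so r³ ≡ 7 (mod 21).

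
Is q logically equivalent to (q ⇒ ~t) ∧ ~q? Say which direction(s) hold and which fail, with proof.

Neither direction holds.

(⇒) This fails. Under q = T, t = F, the left side is true but the right side is false.

(⇐) This fails. Under q = F, t = F, the left side is false but the right side is true.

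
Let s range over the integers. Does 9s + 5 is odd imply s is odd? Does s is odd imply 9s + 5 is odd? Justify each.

Neither direction holds.

(→) This fails: s = 0 gives 9s + 5 = 5, which is odd, but 0 is even, not odd.

(←) This also fails: s = 1 is odd, but 9s + 5 = 14 is even, not odd.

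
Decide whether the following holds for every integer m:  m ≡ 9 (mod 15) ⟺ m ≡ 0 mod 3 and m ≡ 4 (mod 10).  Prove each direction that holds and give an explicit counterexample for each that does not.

Only the converse holds.

Forward direction. This fails: m = 9 gives 9 ≡ 9 (mod 15) but 9 ≡ 9 (mod 10), so the conjunction on the right does not hold.

Converse. If m ≡ 0 (mod 3) and m ≡ 4 (mod 10), then by the Chinese remainder theorem m ≡ 24 (mod 30). Since 24 ≡ 9 (mod 15) and 15 ∣ 30, we get m ≡ 9 (mod 15).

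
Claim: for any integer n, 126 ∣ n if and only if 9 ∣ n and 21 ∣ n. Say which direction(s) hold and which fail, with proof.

Forward direction. If 126 ∣ n, write n = 126q. Since 126 = 14·9, n = 9·(14q), so 9 ∣ n; and since 126 = 6·21, n = 21·(6q), so 21 ∣ n.

Converse. This fails: take n = 63. Both 9 ∣ 63 and 21 ∣ 63, yet 63 is not a multiple of 126 (since 63 = 0·126 + 63), so 126 ∤ 63.

Only the forward direction holds.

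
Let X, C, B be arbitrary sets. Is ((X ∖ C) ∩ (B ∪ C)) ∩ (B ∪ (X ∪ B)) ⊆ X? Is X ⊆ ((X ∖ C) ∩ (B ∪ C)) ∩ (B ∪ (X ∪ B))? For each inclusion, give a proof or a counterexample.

Only the forward inclusion holds.

Forward inclusion. Let x ∈ ((X ∖ C) ∩ (B ∪ C)) ∩ (B ∪ (X ∪ B)). Then x ∈ X ∩ B and x ∉ C, from which x ∈ X.

Reverse inclusion. This inclusion fails. Take X = {1}, C = ∅, B = ∅; then 1 ∈ X but 1 ∉ ((X ∖ C) ∩ (B ∪ C)) ∩ (B ∪ (X ∪ B)).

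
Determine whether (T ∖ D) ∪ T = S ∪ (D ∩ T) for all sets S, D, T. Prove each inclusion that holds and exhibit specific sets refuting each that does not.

Forward inclusion. This inclusion fails. Take S = ∅, D = ∅, T = {1}; then 1 ∈ (T ∖ D) ∪ T but 1 ∉ S ∪ (D ∩ T).

Reverse inclusion. This inclusion fails. Take S = {1}, D = ∅, T = ∅; then 1 ∈ S ∪ (D ∩ T) but 1 ∉ (T ∖ D) ∪ T.

Both inclusions fail.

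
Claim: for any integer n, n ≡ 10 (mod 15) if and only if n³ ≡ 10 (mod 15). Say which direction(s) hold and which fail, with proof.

Equivalent; both directions hold.

Forward direction. Suppose n ≡ 10 (mod 15). Write n = 15j + 10. Then (15j + 10)³ = 3375j³ + 6750j² + 4500j + 1000 = 15(225j³ + 450j² + 300j + 66) + 10, so n³ ≡ 10 (mod 15).

Converse. Suppose n³ ≡ 10 (mod 15). The only residue r in {0, …, 14} with r³ ≡ 10 (mod 15) is r = 10, so n ≡ 10 (mod 15).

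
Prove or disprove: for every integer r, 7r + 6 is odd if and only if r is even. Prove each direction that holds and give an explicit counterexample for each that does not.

Both directions fail.

(→) This fails: r = 5 gives 7r + 6 = 41, which is odd, but 5 is odd, not even.

(←) This also fails: r = 2 is even, but 7r + 6 = 20 is even, not odd.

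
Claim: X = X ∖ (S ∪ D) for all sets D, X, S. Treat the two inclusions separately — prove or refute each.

(⊆) This inclusion fails. Take D = {1}, X = {1}, S = ∅; then 1 ∈ X but 1 ∉ X ∖ (S ∪ D).

(⊇) Let x ∈ X ∖ (S ∪ D). Then x ∈ X and x ∉ D, S, from which x ∈ X.

The sets are not equal: only the reverse inclusion holds.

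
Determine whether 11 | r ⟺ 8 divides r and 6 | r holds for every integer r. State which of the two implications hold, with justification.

(→) This fails: take r = 11. Certainly 11 ∣ 11, but 8 ∤ 11.

(←) This fails: take r = 24. Both 8 ∣ 24 and 6 ∣ 24, yet 24 is not a multiple of 11 (since 24 = 2·11 + 2), so 11 ∤ 24.

Neither direction holds.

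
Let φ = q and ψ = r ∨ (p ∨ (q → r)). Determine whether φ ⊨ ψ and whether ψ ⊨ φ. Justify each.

Neither implication holds.

[⇒] This fails. Under p = F, r = F, q = T, the left side is true but the right side is false.

[⇐] This fails. Under p = F, r = F, q = F, the left side is false but the right side is true.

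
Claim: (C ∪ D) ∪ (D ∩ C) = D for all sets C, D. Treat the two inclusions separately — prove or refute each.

The sets are not equal: only the reverse inclusion holds.

(⟸) Let x ∈ D. Then either x ∈ D and x ∉ C; or x ∈ C ∩ D. In each case x ∈ (C ∪ D) ∪ (D ∩ C), so D ⊆ (C ∪ D) ∪ (D ∩ C).

(⟹) This inclusion fails. Take C = {1}, D = ∅; then 1 ∈ (C ∪ D) ∪ (D ∩ C) but 1 ∉ D.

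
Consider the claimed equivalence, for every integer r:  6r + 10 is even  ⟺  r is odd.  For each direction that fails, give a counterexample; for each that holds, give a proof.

(⇒) This fails: take r = 0. Then 6r + 10 = 10, which is even, yet r = 0 is even, not odd.

(⇐) Suppose r is odd. Since 6 is even, 6r is even for every r, so 6r + 10 has the same parity as 10, which is even. Hence 6r + 10 is even.

Only the converse holds.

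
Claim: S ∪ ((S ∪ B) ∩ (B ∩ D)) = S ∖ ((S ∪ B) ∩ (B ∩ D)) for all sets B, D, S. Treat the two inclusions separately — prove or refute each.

(⟹) This inclusion fails. Take B = {1}, D = {1}, S = ∅; then 1 ∈ S ∪ ((S ∪ B) ∩ (B ∩ D)) but 1 ∉ S ∖ ((S ∪ B) ∩ (B ∩ D)).

(⟸) Let x ∈ S ∖ ((S ∪ B) ∩ (B ∩ D)). Then either x ∈ S and x ∉ B, D; or x ∈ B ∩ S and x ∉ D; or x ∈ D ∩ S and x ∉ B. In each case x ∈ S ∪ ((S ∪ B) ∩ (B ∩ D)), so S ∖ ((S ∪ B) ∩ (B ∩ D)) ⊆ S ∪ ((S ∪ B) ∩ (B ∩ D)).

Only the reverse inclusion holds.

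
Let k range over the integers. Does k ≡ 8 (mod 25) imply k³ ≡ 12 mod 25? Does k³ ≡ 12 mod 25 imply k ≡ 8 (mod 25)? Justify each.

Equivalent; both directions hold.

(⇒) Suppose k ≡ 8 (mod 25). Write k = 25j + 8. Then (25j + 8)³ = 15625j³ + 15000j² + 4800j + 512 = 25(625j³ + 600j² + 192j + 20) + 12, so k³ ≡ 12 (mod 25).

(⇐) Conversely, suppose k³ ≡ 12 (mod 25). The only residue r in {0, …, 24} with r³ ≡ 12 (mod 25) is r = 8, so k ≡ 8 (mod 25).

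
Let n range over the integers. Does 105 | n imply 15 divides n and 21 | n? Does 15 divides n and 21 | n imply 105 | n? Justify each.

Converse. Suppose 15 ∣ n and 21 ∣ n. Any common multiple of 15 and 21 is a multiple of their lcm; here lcm(15, 21) = 15·21/gcd(15, 21) = 315/3 = 105, so 105 ∣ n.

Forward direction. If 105 ∣ n, write n = 105q. Since 105 = 7·15, n = 15·(7q), so 15 ∣ n; and since 105 = 5·21, n = 21·(5q), so 21 ∣ n.

Both implications hold.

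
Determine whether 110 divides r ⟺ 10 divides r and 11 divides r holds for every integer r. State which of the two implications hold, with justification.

Both implications hold.

[⇐] Suppose 10 ∣ r and 11 ∣ r. Any common multiple of 10 and 11 is a multiple of their lcm; here gcd(10, 11) = 1, so lcm(10, 11) = 10·11 = 110, so 110 ∣ r.

[⇒] If 110 ∣ r, write r = 110q. Since 110 = 11·10, r = 10·(11q), so 10 ∣ r; and since 110 = 10·11, r = 11·(10q), so 11 ∣ r.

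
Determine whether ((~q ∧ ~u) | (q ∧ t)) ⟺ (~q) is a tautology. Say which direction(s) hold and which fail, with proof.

Forward direction. This fails. Under t = T, q = T, u = F, the left side is true but the right side is false.

Converse. This fails. Under t = F, q = F, u = T, the left side is false but the right side is true.

Neither implication holds.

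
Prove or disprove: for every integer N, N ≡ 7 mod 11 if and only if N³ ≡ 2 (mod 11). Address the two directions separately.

(→) Suppose N ≡ 7 mod 11. Write N = 11j + 7. Then (11j + 7)³ = 1331j³ + 2541j² + 1617j + 343 = 11(121j³ + 231j² + 147j + 31) + 2, so N³ ≡ 2 (mod 11).

(←) Conversely, suppose N³ ≡ 2 (mod 11). The only residue r in {0, …, 10} with r³ ≡ 2 (mod 11) is r = 7, so N ≡ 7 (mod 11).

Equivalent; both directions hold.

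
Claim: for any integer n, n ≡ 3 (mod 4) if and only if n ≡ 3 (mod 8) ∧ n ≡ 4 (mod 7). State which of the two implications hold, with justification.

[⇒] This fails: n = 3 gives 3 ≡ 3 (mod 4) but 3 ≡ 3 (mod 7), so the conjunction on the right does not hold.

[⇐] Conversely, if n ≡ 3 (mod 8) and n ≡ 4 (mod 7), then by the Chinese remainder theorem n ≡ 11 (mod 56). Since 11 ≡ 3 (mod 4) and 4 ∣ 56, we get n ≡ 3 (mod 4).

(⇒) fails; (⇐) holds.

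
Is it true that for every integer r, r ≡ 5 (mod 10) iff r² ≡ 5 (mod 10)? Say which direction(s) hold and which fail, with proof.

Both directions hold.

Converse. Suppose r² ≡ 5 (mod 10). The only residue r in {0, …, 9} with r² ≡ 5 (mod 10) is r = 5, so r ≡ 5 (mod 10).

Forward direction. Suppose r ≡ 5 (mod 10). Write r = 10j + 5. Then (10j + 5)² = 100j² + 100j + 25 = 10(10j² + 10j + 2) + 5, so r² ≡ 5 (mod 10).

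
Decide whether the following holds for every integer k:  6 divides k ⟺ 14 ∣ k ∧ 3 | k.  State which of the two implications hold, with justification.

Only the converse holds.

(→) This fails: take k = 6. Certainly 6 ∣ 6, but 14 ∤ 6.

(←) Suppose 14 ∣ k and 3 ∣ k. Any common multiple of 14 and 3 is a multiple of their lcm; here gcd(14, 3) = 1, so lcm(14, 3) = 14·3 = 42, so 42 ∣ k. Since 6 ∣ 42, it follows that 6 ∣ k.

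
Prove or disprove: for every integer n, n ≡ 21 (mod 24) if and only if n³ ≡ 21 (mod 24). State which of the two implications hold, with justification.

Both directions hold.

[⇒] Suppose n ≡ 21 (mod 24). Write n = 24j + 21. Then (24j + 21)³ = 13824j³ + 36288j² + 31752j + 9261 = 24(576j³ + 1512j² + 1323j + 385) + 21, so n³ ≡ 21 (mod 24).

[⇐] Conversely, suppose n³ ≡ 21 (mod 24). The only residue r in {0, …, 23} with r³ ≡ 21 (mod 24) is r = 21, so n ≡ 21 (mod 24).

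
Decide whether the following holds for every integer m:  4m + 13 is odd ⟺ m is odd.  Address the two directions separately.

(⟹) This fails: take m = 0. Then 4m + 13 = 13, which is odd, yet m = 0 is even, not odd.

(⟸) Suppose m is odd. Since 4 is even, 4m is even for every m, so 4m + 13 has the same parity as 13, which is odd. Hence 4m + 13 is odd.

Only the reverse direction holds.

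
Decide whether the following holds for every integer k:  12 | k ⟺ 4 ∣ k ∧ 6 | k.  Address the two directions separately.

(←) Suppose 4 ∣ k and 6 ∣ k. Any common multiple of 4 and 6 is a multiple of their lcm; here lcm(4, 6) = 4·6/gcd(4, 6) = 24/2 = 12, so 12 ∣ k.

(→) If 12 ∣ k, write k = 12q. Since 12 = 3·4, k = 4·(3q), so 4 ∣ k; and since 12 = 2·6, k = 6·(2q), so 6 ∣ k.

Both implications hold.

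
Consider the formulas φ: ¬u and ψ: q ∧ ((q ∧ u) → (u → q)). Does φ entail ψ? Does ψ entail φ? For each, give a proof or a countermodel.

(⟹) This fails. Under q = F, u = F, the left side is true but the right side is false.

(⟸) This fails. Under q = T, u = T, the left side is false but the right side is true.

Both directions fail.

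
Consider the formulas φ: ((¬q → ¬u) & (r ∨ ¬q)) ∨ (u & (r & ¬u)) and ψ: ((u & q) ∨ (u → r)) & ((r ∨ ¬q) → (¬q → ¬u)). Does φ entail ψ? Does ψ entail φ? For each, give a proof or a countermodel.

(⇒) Assume the antecedent. If u is true, the antecedent forces (u = T, r = T, q = T), and the consequent holds there. If u is false, the consequent reduces to true regardless of the other variables. Either way the consequent holds.

(⇐) This fails. Under u = F, r = F, q = T, the left side is false but the right side is true.

(⇒) holds; (⇐) fails.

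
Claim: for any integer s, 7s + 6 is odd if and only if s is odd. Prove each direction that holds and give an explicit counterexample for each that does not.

Both directions hold.

(⇒) Suppose 7s + 6 is odd. Since 7 is odd, 7s and s have the same parity, so 7s + 6 ≡ s + 6 (mod 2). As 6 is even, 7s + 6 is odd exactly when s is odd. Thus s is odd.

(⇐) Conversely, suppose s is odd; write s = 2j + 1. Then 7s + 6 = 7·(2j + 1) + 6 = 2·7j + 13, which is odd.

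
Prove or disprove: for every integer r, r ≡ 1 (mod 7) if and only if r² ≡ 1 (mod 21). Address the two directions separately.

Both directions fail.

(⟹) This fails: take r = 15. Then 15 ≡ 1 (mod 7), but 15² = 225 ≡ 15 (mod 21), not 1.

(⟸) This fails: take r = 13. Then 13² = 169 ≡ 1 (mod 21), yet 13 ≡ 6 (mod 7), not 1.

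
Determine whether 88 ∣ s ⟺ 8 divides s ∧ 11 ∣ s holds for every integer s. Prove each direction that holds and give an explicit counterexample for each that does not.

(→) If 88 ∣ s, write s = 88q. Since 88 = 11·8, s = 8·(11q), so 8 ∣ s; and since 88 = 8·11, s = 11·(8q), so 11 ∣ s.

(←) Suppose 8 ∣ s and 11 ∣ s. Any common multiple of 8 and 11 is a multiple of their lcm; here gcd(8, 11) = 1, so lcm(8, 11) = 8·11 = 88, so 88 ∣ s.

Both implications hold.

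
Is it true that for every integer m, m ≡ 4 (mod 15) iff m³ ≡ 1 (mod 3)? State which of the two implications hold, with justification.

Only the forward direction holds.

[⇒] Suppose m ≡ 4 (mod 15). Then m³ ≡ 4³ = 64 (mod 15), and since 3 ∣ 15, also m³ ≡ 1 (mod 3).

[⇐] This fails: take m = 1. Then 1³ = 1 ≡ 1 (mod 3), yet 1 ≡ 1 (mod 15), not 4.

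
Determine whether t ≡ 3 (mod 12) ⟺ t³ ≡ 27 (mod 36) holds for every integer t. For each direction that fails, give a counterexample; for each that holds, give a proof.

[⇒] Suppose t ≡ 3 (mod 12). Working modulo 36, t ∈ {3, 15, 27}; for each such r, r³ ≡ 27 (mod 36).

[⇐] Conversely, the residues r modulo 36 with r³ ≡ 27 (mod 36) are exactly {3, 15, 27}, and each is ≡ 3 (mod 12).

Both implications hold.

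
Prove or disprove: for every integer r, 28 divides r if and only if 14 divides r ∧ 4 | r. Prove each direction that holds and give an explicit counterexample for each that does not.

Both directions hold; the statement is true.

(→) If 28 ∣ r, write r = 28q. Since 28 = 2·14, r = 14·(2q), so 14 ∣ r; and since 28 = 7·4, r = 4·(7q), so 4 ∣ r.

(←) Suppose 14 ∣ r and 4 ∣ r. Any common multiple of 14 and 4 is a multiple of their lcm; here lcm(14, 4) = 14·4/gcd(14, 4) = 56/2 = 28, so 28 ∣ r.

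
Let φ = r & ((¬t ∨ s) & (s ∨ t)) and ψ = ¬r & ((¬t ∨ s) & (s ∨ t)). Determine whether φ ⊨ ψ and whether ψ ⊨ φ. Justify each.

(⟹) This fails. Under r = T, t = F, s = T, the left side is true but the right side is false.

(⟸) This fails. Under r = F, t = F, s = T, the left side is false but the right side is true.

Both directions fail.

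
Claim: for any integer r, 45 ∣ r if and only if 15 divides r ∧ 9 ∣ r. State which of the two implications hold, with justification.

(⟹) If 45 ∣ r, write r = 45q. Since 45 = 3·15, r = 15·(3q), so 15 ∣ r; and since 45 = 5·9, r = 9·(5q), so 9 ∣ r.

(⟸) Suppose 15 ∣ r and 9 ∣ r. Any common multiple of 15 and 9 is a multiple of their lcm; here lcm(15, 9) = 15·9/gcd(15, 9) = 135/3 = 45, so 45 ∣ r.

Equivalent; both directions hold.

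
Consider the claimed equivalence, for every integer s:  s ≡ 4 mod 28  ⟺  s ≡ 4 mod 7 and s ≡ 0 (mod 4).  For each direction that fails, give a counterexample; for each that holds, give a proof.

Converse. If s ≡ 4 (mod 7) and s ≡ 0 (mod 4), then by the Chinese remainder theorem s ≡ 4 (mod 28). This is exactly s ≡ 4 (mod 28).

Forward direction. Suppose s ≡ 4 (mod 28); write s = 28j + 4. Since 7 ∣ 28, reducing mod 7 gives s ≡ 4 (mod 7); since 4 ∣ 28, reducing mod 4 gives s ≡ 4 ≡ 0 (mod 4).

Both directions hold; the statement is true.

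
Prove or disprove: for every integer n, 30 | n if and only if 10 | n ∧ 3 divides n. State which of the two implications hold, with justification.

Converse. Suppose 10 ∣ n and 3 ∣ n. Any common multiple of 10 and 3 is a multiple of their lcm; here gcd(10, 3) = 1, so lcm(10, 3) = 10·3 = 30, so 30 ∣ n.

Forward direction. If 30 ∣ n, write n = 30q. Since 30 = 3·10, n = 10·(3q), so 10 ∣ n; and since 30 = 10·3, n = 3·(10q), so 3 ∣ n.

Both directions hold.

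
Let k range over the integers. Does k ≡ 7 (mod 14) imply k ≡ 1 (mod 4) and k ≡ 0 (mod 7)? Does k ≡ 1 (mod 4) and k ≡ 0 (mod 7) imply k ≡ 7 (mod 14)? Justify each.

The forward direction fails; the converse holds.

(⇒) This fails: k = 7 gives 7 ≡ 7 (mod 14) but 7 ≡ 3 (mod 4), so the conjunction on the right does not hold.

(⇐) Conversely, if k ≡ 1 (mod 4) and k ≡ 0 (mod 7), then by the Chinese remainder theorem k ≡ 21 (mod 28). Since 21 ≡ 7 (mod 14) and 14 ∣ 28, we get k ≡ 7 (mod 14).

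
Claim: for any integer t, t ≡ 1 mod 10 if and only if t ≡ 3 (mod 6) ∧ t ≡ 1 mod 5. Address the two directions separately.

(⟹) This fails: t = 1 gives 1 ≡ 1 (mod 10) but 1 ≡ 1 (mod 6), so the conjunction on the right does not hold.

(⟸) Conversely, if t ≡ 3 (mod 6) and t ≡ 1 (mod 5), then by the Chinese remainder theorem t ≡ 21 (mod 30). Since 21 ≡ 1 (mod 10) and 10 ∣ 30, we get t ≡ 1 (mod 10).

Not equivalent: only (⇐) holds.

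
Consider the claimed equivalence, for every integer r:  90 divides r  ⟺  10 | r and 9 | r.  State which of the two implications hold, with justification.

Both directions hold; the statement is true.

(⟸) Suppose 10 ∣ r and 9 ∣ r. Any common multiple of 10 and 9 is a multiple of their lcm; here gcd(10, 9) = 1, so lcm(10, 9) = 10·9 = 90, so 90 ∣ r.

(⟹) If 90 ∣ r, write r = 90q. Since 90 = 9·10, r = 10·(9q), so 10 ∣ r; and since 90 = 10·9, r = 9·(10q), so 9 ∣ r.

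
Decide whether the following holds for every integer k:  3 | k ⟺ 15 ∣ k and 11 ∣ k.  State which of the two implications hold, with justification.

Only the converse holds.

[⇐] Suppose 15 ∣ k and 11 ∣ k. Any common multiple of 15 and 11 is a multiple of their lcm; here gcd(15, 11) = 1, so lcm(15, 11) = 15·11 = 165, so 165 ∣ k. Since 3 ∣ 165, it follows that 3 ∣ k.

[⇒] This fails: take k = 3. Certainly 3 ∣ 3, but 15 ∤ 3.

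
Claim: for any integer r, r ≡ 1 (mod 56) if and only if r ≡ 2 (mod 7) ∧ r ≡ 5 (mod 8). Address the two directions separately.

Neither implication holds.

(⟹) This fails: r = 1 gives 1 ≡ 1 (mod 56) but 1 ≡ 1 (mod 7), so the conjunction on the right does not hold.

(⟸) This fails: r = 37 satisfies both congruences on the right (37 ≡ 2 mod 7 and 37 ≡ 5 mod 8) yet 37 ≡ 37 (mod 56), not 1.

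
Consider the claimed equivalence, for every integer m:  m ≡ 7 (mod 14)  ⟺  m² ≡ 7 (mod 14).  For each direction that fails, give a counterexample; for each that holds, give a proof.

Both implications hold.

[⇒] Suppose m ≡ 7 (mod 14). Write m = 14j + 7. Then (14j + 7)² = 196j² + 196j + 49 = 14(14j² + 14j + 3) + 7, so m² ≡ 7 (mod 14).

[⇐] Conversely, suppose m² ≡ 7 (mod 14). The only residue r in {0, …, 13} with r² ≡ 7 (mod 14) is r = 7, so m ≡ 7 (mod 14).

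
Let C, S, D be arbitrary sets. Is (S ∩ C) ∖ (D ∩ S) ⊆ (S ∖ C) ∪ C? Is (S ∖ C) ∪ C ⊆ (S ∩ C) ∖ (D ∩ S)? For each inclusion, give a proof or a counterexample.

(⊆) holds; (⊇) fails.

Reverse inclusion. This inclusion fails. Take C = {1}, S = ∅, D = ∅; then 1 ∈ (S ∖ C) ∪ C but 1 ∉ (S ∩ C) ∖ (D ∩ S).

Forward inclusion. Let x ∈ (S ∩ C) ∖ (D ∩ S). Then x ∈ C ∩ S and x ∉ D, from which x ∈ (S ∖ C) ∪ C.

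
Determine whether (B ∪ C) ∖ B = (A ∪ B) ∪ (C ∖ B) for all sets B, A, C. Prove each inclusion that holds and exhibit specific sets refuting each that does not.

(⊇) This inclusion fails. Take B = {1}, A = ∅, C = ∅; then 1 ∈ (A ∪ B) ∪ (C ∖ B) but 1 ∉ (B ∪ C) ∖ B.

(⊆) Let x ∈ (B ∪ C) ∖ B. Then either x ∈ C and x ∉ B, A; or x ∈ A ∩ C and x ∉ B. In each case x ∈ (A ∪ B) ∪ (C ∖ B), so (B ∪ C) ∖ B ⊆ (A ∪ B) ∪ (C ∖ B).

Only the forward inclusion holds.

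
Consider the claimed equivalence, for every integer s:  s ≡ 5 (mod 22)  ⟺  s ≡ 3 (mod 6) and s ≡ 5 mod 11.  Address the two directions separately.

Converse. If s ≡ 3 (mod 6) and s ≡ 5 (mod 11), then by the Chinese remainder theorem s ≡ 27 (mod 66). Since 27 ≡ 5 (mod 22) and 22 ∣ 66, we get s ≡ 5 (mod 22).

Forward direction. This fails: s = 49 gives 49 ≡ 5 (mod 22) but 49 ≡ 1 (mod 6), so the conjunction on the right does not hold.

Only the reverse direction holds.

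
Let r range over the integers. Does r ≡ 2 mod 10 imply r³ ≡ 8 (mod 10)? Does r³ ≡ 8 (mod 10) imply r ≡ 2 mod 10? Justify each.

(⟹) Suppose r ≡ 2 mod 10. Write r = 10j + 2. Then (10j + 2)³ = 1000j³ + 600j² + 120j + 8 = 10(100j³ + 60j² + 12j) + 8, so r³ ≡ 8 (mod 10).

(⟸) Conversely, suppose r³ ≡ 8 (mod 10). The only residue r in {0, …, 9} with r³ ≡ 8 (mod 10) is r = 2, so r ≡ 2 (mod 10).

Both implications hold.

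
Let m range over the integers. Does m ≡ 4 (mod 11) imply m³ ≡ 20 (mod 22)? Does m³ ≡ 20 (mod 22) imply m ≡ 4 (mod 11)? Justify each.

Not equivalent: only (⇐) holds.

(⟹) This fails: take m = 15. Then 15 ≡ 4 (mod 11), but 15³ = 3375 ≡ 9 (mod 22), not 20.

(⟸) Conversely, the residues r modulo 22 with r³ ≡ 20 (mod 22) are exactly {4}, and each is ≡ 4 (mod 11).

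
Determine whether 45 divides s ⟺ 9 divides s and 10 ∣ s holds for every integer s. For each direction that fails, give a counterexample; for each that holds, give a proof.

The forward direction fails; the converse holds.

[⇒] This fails: take s = 45. Certainly 45 ∣ 45, but 10 ∤ 45.

[⇐] Suppose 9 ∣ s and 10 ∣ s. Any common multiple of 9 and 10 is a multiple of their lcm; here gcd(9, 10) = 1, so lcm(9, 10) = 9·10 = 90, so 90 ∣ s. Since 45 ∣ 90, it follows that 45 ∣ s.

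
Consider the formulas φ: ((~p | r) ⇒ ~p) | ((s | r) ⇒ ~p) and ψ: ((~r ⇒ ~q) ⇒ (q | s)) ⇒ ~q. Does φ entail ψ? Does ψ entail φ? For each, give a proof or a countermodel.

Both directions fail.

(⇒) This fails. Under q = T, p = F, r = F, s = F, the left side is true but the right side is false.

(⇐) This fails. Under q = F, p = T, r = T, s = F, the left side is false but the right side is true.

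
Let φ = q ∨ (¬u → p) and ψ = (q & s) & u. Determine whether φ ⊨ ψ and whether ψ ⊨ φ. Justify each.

[⇒] This fails. Under s = F, p = T, u = F, q = F, the left side is true but the right side is false.

[⇐] Assume the antecedent. If s is true, the antecedent forces (s = T, p = F, u = T, q = T) or (s = T, p = T, u = T, q = T), and q ∨ (¬u → p) holds there. If s is false, the antecedent cannot hold. Either way q ∨ (¬u → p) holds.

Only the converse holds.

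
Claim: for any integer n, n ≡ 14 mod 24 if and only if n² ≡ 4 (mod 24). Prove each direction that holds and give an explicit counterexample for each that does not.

(⇒) Suppose n ≡ 14 mod 24. Write n = 24j + 14. Then (24j + 14)² = 576j² + 672j + 196 = 24(24j² + 28j + 8) + 4, so n² ≡ 4 (mod 24).

(⇐) This fails: take n = 2. Then 2² = 4 ≡ 4 (mod 24), yet 2 ≡ 2 (mod 24), not 14.

Only the forward direction holds.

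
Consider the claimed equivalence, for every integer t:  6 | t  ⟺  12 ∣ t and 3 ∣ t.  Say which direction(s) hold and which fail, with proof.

Not equivalent: only (⇐) holds.

[⇐] Suppose 12 ∣ t and 3 ∣ t. Any common multiple of 12 and 3 is a multiple of their lcm; here lcm(12, 3) = 12·3/gcd(12, 3) = 36/3 = 12, so 12 ∣ t. Since 6 ∣ 12, it follows that 6 ∣ t.

[⇒] This fails: take t = 6. Certainly 6 ∣ 6, but 12 ∤ 6.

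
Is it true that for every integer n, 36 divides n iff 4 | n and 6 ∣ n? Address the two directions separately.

(⇒) If 36 ∣ n, write n = 36q. Since 36 = 9·4, n = 4·(9q), so 4 ∣ n; and since 36 = 6·6, n = 6·(6q), so 6 ∣ n.

(⇐) This fails: take n = 12. Both 4 ∣ 12 and 6 ∣ 12, yet 12 is not a multiple of 36 (since 12 = 0·36 + 12), so 36 ∤ 12.

Only the forward implication holds.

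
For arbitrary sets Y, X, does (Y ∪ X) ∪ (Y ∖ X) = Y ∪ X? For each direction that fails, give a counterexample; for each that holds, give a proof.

(⟹) Let x ∈ (Y ∪ X) ∪ (Y ∖ X). Then either x ∈ Y and x ∉ X; or x ∈ X and x ∉ Y; or x ∈ Y ∩ X. In each case x ∈ Y ∪ X, so (Y ∪ X) ∪ (Y ∖ X) ⊆ Y ∪ X.

(⟸) Let x ∈ Y ∪ X. Then either x ∈ Y and x ∉ X; or x ∈ X and x ∉ Y; or x ∈ Y ∩ X. In each case x ∈ (Y ∪ X) ∪ (Y ∖ X), so Y ∪ X ⊆ (Y ∪ X) ∪ (Y ∖ X).

Both inclusions hold; the sets are equal.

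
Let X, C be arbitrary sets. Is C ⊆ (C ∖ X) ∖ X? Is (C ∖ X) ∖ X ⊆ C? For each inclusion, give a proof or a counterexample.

Forward inclusion. This inclusion fails. Take X = {1}, C = {1}; then 1 ∈ C but 1 ∉ (C ∖ X) ∖ X.

Reverse inclusion. Let x ∈ (C ∖ X) ∖ X. Then x ∈ C and x ∉ X, from which x ∈ C.

(⊆) fails; (⊇) holds.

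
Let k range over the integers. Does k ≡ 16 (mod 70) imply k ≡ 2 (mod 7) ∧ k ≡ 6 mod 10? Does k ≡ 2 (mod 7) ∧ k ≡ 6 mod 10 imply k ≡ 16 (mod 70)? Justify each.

[⇒] Suppose k ≡ 16 (mod 70); write k = 70j + 16. Since 7 ∣ 70, reducing mod 7 gives k ≡ 16 ≡ 2 (mod 7); since 10 ∣ 70, reducing mod 10 gives k ≡ 16 ≡ 6 (mod 10).

[⇐] Conversely, if k ≡ 2 (mod 7) and k ≡ 6 (mod 10), then by the Chinese remainder theorem k ≡ 16 (mod 70). This is exactly k ≡ 16 (mod 70).

Equivalent; both directions hold.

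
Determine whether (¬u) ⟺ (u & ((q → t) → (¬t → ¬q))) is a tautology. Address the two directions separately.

Neither implication holds.

(⇒) This fails. Under u = F, t = F, q = F, the left side is true but the right side is false.

(⇐) This fails. Under u = T, t = F, q = F, the left side is false but the right side is true.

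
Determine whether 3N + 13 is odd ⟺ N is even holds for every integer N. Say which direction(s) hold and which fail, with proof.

Both directions hold.

(⟹) Suppose 3N + 13 is odd. Since 3 is odd, 3N and N have the same parity, so 3N + 13 ≡ N + 13 (mod 2). As 13 is odd, 3N + 13 is odd exactly when N is even. Thus N is even.

(⟸) Conversely, suppose N is even; write N = 2j. Then 3N + 13 = 3·(2j) + 13 = 2·3j + 13, which is odd.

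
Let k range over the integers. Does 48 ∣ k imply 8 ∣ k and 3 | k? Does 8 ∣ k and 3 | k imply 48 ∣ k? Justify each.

The forward direction holds; the converse fails.

[⇒] If 48 ∣ k, write k = 48q. Since 48 = 6·8, k = 8·(6q), so 8 ∣ k; and since 48 = 16·3, k = 3·(16q), so 3 ∣ k.

[⇐] This fails: take k = 24. Both 8 ∣ 24 and 3 ∣ 24, yet 24 is not a multiple of 48 (since 24 = 0·48 + 24), so 48 ∤ 24.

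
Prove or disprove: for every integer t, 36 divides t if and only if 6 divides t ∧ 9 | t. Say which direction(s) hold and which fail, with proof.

(⇒) If 36 ∣ t, write t = 36q. Since 36 = 6·6, t = 6·(6q), so 6 ∣ t; and since 36 = 4·9, t = 9·(4q), so 9 ∣ t.

(⇐) This fails: take t = 18. Both 6 ∣ 18 and 9 ∣ 18, yet 18 is not a multiple of 36 (since 18 = 0·36 + 18), so 36 ∤ 18.

Not equivalent: only (⇒) holds.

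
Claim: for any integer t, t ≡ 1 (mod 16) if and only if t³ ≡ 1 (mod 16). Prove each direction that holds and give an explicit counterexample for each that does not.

[⇐] Suppose t³ ≡ 1 (mod 16). The only residue r in {0, …, 15} with r³ ≡ 1 (mod 16) is r = 1, so t ≡ 1 (mod 16).

[⇒] Suppose t ≡ 1 (mod 16). Write t = 16j + 1. Then (16j + 1)³ = 4096j³ + 768j² + 48j + 1 = 16(256j³ + 48j² + 3j) + 1, so t³ ≡ 1 (mod 16).

Equivalent; both directions hold.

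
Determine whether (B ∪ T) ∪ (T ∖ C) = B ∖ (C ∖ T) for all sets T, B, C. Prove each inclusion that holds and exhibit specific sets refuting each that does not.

The sets are not equal: only the reverse inclusion holds.

(⟹) This inclusion fails. Take T = {1}, B = ∅, C = ∅; then 1 ∈ (B ∪ T) ∪ (T ∖ C) but 1 ∉ B ∖ (C ∖ T).

(⟸) Let x ∈ B ∖ (C ∖ T). Then either x ∈ B and x ∉ T, C; or x ∈ T ∩ B and x ∉ C; or x ∈ T ∩ B ∩ C. In each case x ∈ (B ∪ T) ∪ (T ∖ C), so B ∖ (C ∖ T) ⊆ (B ∪ T) ∪ (T ∖ C).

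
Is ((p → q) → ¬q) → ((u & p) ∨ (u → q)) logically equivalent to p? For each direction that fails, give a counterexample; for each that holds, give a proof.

(⇒) This fails. Under u = F, q = F, p = F, the left side is true but the right side is false.

(⇐) Assume the antecedent. If u is true, the antecedent forces (u = T, q = F, p = T) or (u = T, q = T, p = T), and the consequent holds there. If u is false, the consequent reduces to true regardless of the other variables. Either way the consequent holds.

(⇒) fails; (⇐) holds.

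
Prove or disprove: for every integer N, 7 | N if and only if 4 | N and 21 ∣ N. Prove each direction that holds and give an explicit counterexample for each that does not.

(⇒) This fails: take N = 7. Certainly 7 ∣ 7, but 4 ∤ 7.

(⇐) Suppose 4 ∣ N and 21 ∣ N. Any common multiple of 4 and 21 is a multiple of their lcm; here gcd(4, 21) = 1, so lcm(4, 21) = 4·21 = 84, so 84 ∣ N. Since 7 ∣ 84, it follows that 7 ∣ N.

(⇒) fails; (⇐) holds.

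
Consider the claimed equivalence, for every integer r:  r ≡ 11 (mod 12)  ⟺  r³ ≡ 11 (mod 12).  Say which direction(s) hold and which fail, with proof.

Equivalent; both directions hold.

[⇒] Suppose r ≡ 11 (mod 12). Write r = 12j + 11. Then (12j + 11)³ = 1728j³ + 4752j² + 4356j + 1331 = 12(144j³ + 396j² + 363j + 110) + 11, so r³ ≡ 11 (mod 12).

[⇐] For the converse, argue contrapositively. If r ≢ 11 (mod 12), then r is congruent to one of 0, 1, 2, 3, 4, 5, 6, 7, 8, 9, 10 modulo 12, and these give r³ ≡ 0, 1, 8, 3, 4, 5, 0, 7, 8, 9, 4 respectively — never 11.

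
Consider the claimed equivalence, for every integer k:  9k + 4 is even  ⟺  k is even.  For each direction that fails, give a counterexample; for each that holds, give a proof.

Equivalent; both directions hold.

(⇐) Suppose k is even; write k = 2j. Then 9k + 4 = 9·(2j) + 4 = 2·9j + 4, which is even.

(⇒) Suppose 9k + 4 is even. Since 9 is odd, 9k and k have the same parity, so 9k + 4 ≡ k + 4 (mod 2). As 4 is even, 9k + 4 is even exactly when k is even. Thus k is even.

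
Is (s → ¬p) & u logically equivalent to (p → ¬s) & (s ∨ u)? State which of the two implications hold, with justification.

(⟹) Assume the antecedent. If p is true, the antecedent forces (p = T, s = F, u = T), and (p → ¬s) & (s ∨ u) holds there. If p is false, the antecedent forces (p = F, s = F, u = T) or (p = F, s = T, u = T), and (p → ¬s) & (s ∨ u) holds there. Either way (p → ¬s) & (s ∨ u) holds.

(⟸) This fails. Under p = F, s = T, u = F, the left side is false but the right side is true.

(⇒) holds; (⇐) fails.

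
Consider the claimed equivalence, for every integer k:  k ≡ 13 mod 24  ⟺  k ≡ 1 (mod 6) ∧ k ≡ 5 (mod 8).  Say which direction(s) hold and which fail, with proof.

The biconditional holds.

(⇐) If k ≡ 1 (mod 6) and k ≡ 5 (mod 8), then by the Chinese remainder theorem k ≡ 13 (mod 24). This is exactly k ≡ 13 (mod 24).

(⇒) Suppose k ≡ 13 (mod 24); write k = 24j + 13. Since 6 ∣ 24, reducing mod 6 gives k ≡ 13 ≡ 1 (mod 6); since 8 ∣ 24, reducing mod 8 gives k ≡ 13 ≡ 5 (mod 8).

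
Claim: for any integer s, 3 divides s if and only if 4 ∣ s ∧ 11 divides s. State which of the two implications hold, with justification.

[⇒] This fails: take s = 3. Certainly 3 ∣ 3, but 4 ∤ 3.

[⇐] This fails: take s = 44. Both 4 ∣ 44 and 11 ∣ 44, yet 44 is not a multiple of 3 (since 44 = 14·3 + 2), so 3 ∤ 44.

Neither implication holds.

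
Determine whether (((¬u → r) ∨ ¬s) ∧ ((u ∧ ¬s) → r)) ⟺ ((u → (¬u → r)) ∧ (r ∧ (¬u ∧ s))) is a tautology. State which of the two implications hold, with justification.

(←) Assume the antecedent. If u is true, the antecedent cannot hold. If u is false, the antecedent forces (u = F, r = T, s = T), and the consequent holds there. Either way the consequent holds.

(→) This fails. Under u = F, r = F, s = F, the left side is true but the right side is false.

Only the reverse direction holds.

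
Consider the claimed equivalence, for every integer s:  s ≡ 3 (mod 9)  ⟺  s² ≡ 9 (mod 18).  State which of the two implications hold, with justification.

Forward direction. This fails: take s = 12. Then 12 ≡ 3 (mod 9), but 12² = 144 ≡ 0 (mod 18), not 9.

Converse. This fails: take s = 9. Then 9² = 81 ≡ 9 (mod 18), yet 9 ≡ 0 (mod 9), not 3.

Neither implication holds.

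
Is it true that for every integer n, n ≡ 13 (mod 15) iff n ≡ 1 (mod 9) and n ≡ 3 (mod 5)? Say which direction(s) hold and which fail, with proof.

(⇒) fails; (⇐) holds.

[⇒] This fails: n = 43 gives 43 ≡ 13 (mod 15) but 43 ≡ 7 (mod 9), so the conjunction on the right does not hold.

[⇐] Conversely, if n ≡ 1 (mod 9) and n ≡ 3 (mod 5), then by the Chinese remainder theorem n ≡ 28 (mod 45). Since 28 ≡ 13 (mod 15) and 15 ∣ 45, we get n ≡ 13 (mod 15).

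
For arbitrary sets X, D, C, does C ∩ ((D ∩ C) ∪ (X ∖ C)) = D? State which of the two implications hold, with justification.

(⊆) Let x ∈ C ∩ ((D ∩ C) ∪ (X ∖ C)). Then either x ∈ D ∩ C and x ∉ X; or x ∈ X ∩ D ∩ C. In each case x ∈ D, so C ∩ ((D ∩ C) ∪ (X ∖ C)) ⊆ D.

(⊇) This inclusion fails. Take X = ∅, D = {1}, C = ∅; then 1 ∈ D but 1 ∉ C ∩ ((D ∩ C) ∪ (X ∖ C)).

The sets are not equal: only the forward inclusion holds.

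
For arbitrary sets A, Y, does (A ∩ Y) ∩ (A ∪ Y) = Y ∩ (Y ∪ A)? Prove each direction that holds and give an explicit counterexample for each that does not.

(⊆) holds; (⊇) fails.

Forward inclusion. Let x ∈ (A ∩ Y) ∩ (A ∪ Y). Then x ∈ A ∩ Y, from which x ∈ Y ∩ (Y ∪ A).

Reverse inclusion. This inclusion fails. Take A = ∅, Y = {1}; then 1 ∈ Y ∩ (Y ∪ A) but 1 ∉ (A ∩ Y) ∩ (A ∪ Y).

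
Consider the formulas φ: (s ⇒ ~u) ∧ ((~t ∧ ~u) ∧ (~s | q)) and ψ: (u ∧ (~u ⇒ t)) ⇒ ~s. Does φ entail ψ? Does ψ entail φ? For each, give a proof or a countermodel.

(→) Assume the antecedent. If q is true, the antecedent forces (q = T, u = F, t = F, s = F) or (q = T, u = F, t = F, s = T), and (u ∧ (~u ⇒ t)) ⇒ ~s holds there. If q is false, the antecedent forces (q = F, u = F, t = F, s = F), and (u ∧ (~u ⇒ t)) ⇒ ~s holds there. Either way (u ∧ (~u ⇒ t)) ⇒ ~s holds.

(←) This fails. Under q = F, u = T, t = F, s = F, the left side is false but the right side is true.

Not equivalent: only (⇒) holds.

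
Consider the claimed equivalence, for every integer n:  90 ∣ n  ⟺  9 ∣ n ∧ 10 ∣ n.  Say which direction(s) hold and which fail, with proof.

(⇒) If 90 ∣ n, write n = 90q. Since 90 = 10·9, n = 9·(10q), so 9 ∣ n; and since 90 = 9·10, n = 10·(9q), so 10 ∣ n.

(⇐) Suppose 9 ∣ n and 10 ∣ n. Any common multiple of 9 and 10 is a multiple of their lcm; here gcd(9, 10) = 1, so lcm(9, 10) = 9·10 = 90, so 90 ∣ n.

Equivalent; both directions hold.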